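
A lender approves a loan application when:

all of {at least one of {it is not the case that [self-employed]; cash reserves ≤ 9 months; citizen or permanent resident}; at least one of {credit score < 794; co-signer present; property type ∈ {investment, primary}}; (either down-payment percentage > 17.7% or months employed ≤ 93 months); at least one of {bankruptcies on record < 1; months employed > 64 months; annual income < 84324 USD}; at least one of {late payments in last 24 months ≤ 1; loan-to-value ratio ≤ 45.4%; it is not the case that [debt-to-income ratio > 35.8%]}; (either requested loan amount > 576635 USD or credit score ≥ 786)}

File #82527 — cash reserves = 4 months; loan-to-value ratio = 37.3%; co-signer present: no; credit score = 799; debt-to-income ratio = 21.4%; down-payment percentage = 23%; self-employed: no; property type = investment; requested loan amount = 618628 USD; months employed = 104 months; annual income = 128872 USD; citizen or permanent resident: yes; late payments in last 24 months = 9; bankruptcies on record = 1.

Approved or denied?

Approved

Atomic conditions:
  self-employed: no → false
  cash reserves ≤ 9 months: 4 ≤ 9 is true
  citizen or permanent resident: yes → true
  credit score < 794: 799 < 794 is false
  co-signer present: no → false
  property type ∈ {investment, primary}: investment is in the set → true
  down-payment percentage > 17.7%: 23 > 17.7 is true
  months employed ≤ 93 months: 104 ≤ 93 is false
  bankruptcies on record < 1: 1 < 1 is false
  months employed > 64 months: 104 > 64 is true
  annual income < 84324 USD: 128872 < 84324 is false
  late payments in last 24 months ≤ 1: 9 ≤ 1 is false
  loan-to-value ratio ≤ 45.4%: 37.3 ≤ 45.4 is true
  debt-to-income ratio > 35.8%: 21.4 > 35.8 is false
  requested loan amount > 576635 USD: 618628 > 576635 is true
  credit score ≥ 786: 799 ≥ 786 is true
Combine:
[1.1] NOT false = true
[1] true OR true OR true = true
[2] false OR false OR true = true
[3] true OR false = true
[4] false OR true OR false = true
[5.3] NOT false = true
[5] false OR true OR true = true
[6] true OR true = true
[root] true AND true AND true AND true AND true AND true = true
Overall: true → approved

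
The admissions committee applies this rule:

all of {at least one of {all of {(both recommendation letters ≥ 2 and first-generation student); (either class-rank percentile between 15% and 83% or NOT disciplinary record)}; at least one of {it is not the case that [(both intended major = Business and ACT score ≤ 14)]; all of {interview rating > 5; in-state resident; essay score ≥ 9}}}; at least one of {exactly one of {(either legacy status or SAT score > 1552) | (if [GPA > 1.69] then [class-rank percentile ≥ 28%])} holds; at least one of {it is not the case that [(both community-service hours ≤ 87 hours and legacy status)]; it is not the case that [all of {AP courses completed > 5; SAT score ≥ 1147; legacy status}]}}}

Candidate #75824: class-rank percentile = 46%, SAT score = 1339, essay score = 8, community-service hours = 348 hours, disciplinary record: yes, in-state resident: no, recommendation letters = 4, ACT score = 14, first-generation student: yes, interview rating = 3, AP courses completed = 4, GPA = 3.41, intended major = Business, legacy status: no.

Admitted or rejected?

Admitted

Atomic conditions:
  recommendation letters ≥ 2: 4 ≥ 2 is true
  first-generation student: yes → true
  class-rank percentile between 15% and 83%: 46 in [15, 83] is true
  NOT disciplinary record: yes → false
  intended major = Business: Business == Business is true
  ACT score ≤ 14: 14 ≤ 14 is true
  interview rating > 5: 3 > 5 is false
  in-state resident: no → false
  essay score ≥ 9: 8 ≥ 9 is false
  legacy status: no → false
  SAT score > 1552: 1339 > 1552 is false
  GPA > 1.69: 3.41 > 1.69 is true
  class-rank percentile ≥ 28%: 46 ≥ 28 is true
  community-service hours ≤ 87 hours: 348 ≤ 87 is false
  AP courses completed > 5: 4 > 5 is false
  SAT score ≥ 1147: 1339 ≥ 1147 is true
Combine:
[1.1.1] true AND true = true
[1.1.2] true OR false = true
[1.1] true AND true = true
[1.2.1.1] true AND true = true
[1.2.1] NOT true = false
[1.2.2] false AND false AND false = false
[1.2] false OR false = false
[1] true OR false = true
[2.1.1] false OR false = false
[2.1.2] true → true = true
[2.1] exactly-one(false, true) = true
[2.2.1.1] false AND false = false
[2.2.1] NOT false = true
[2.2.2.1] false AND true AND false = false
[2.2.2] NOT false = true
[2.2] true OR true = true
[2] true OR true = true
[root] true AND true = true
Overall: true → admitted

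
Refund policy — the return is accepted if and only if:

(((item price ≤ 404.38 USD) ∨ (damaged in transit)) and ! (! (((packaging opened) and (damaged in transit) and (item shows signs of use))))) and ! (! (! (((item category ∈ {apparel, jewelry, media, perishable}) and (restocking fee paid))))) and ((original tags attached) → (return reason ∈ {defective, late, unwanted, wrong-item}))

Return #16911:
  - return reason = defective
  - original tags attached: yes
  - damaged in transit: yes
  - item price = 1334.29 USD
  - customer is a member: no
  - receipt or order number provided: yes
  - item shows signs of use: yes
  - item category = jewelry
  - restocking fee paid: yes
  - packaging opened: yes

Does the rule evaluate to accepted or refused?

Refused

Atomic conditions:
  item price ≤ 404.38 USD: 1334.29 ≤ 404.38 is false
  damaged in transit: yes → true
  packaging opened: yes → true
  item shows signs of use: yes → true
  item category ∈ {apparel, jewelry, media, perishable}: jewelry is in the set → true
  restocking fee paid: yes → true
  original tags attached: yes → true
  return reason ∈ {defective, late, unwanted, wrong-item}: defective is in the set → true
Combine:
[1.1] false OR true = true
[1.2.1.1] true AND true AND true = true
[1.2.1] NOT true = false
[1.2] NOT false = true
[1] true AND true = true
[2.1.1.1] true AND true = true
[2.1.1] NOT true = false
[2.1] NOT false = true
[2] NOT true = false
[3] true → true = true
[root] true AND false AND true = false
Overall: false → refused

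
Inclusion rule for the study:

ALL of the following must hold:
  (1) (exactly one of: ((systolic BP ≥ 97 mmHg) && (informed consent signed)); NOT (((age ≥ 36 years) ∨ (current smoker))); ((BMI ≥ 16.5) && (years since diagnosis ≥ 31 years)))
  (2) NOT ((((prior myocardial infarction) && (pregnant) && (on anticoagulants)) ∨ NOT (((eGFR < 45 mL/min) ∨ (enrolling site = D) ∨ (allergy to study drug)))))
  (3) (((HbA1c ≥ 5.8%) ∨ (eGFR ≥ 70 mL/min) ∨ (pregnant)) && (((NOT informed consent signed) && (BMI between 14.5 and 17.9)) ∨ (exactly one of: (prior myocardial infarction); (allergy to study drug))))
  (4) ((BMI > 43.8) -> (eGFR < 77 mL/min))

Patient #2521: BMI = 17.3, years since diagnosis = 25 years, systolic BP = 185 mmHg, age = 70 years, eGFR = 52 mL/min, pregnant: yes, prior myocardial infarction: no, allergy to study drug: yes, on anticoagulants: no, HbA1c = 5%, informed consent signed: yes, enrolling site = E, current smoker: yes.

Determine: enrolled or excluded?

Enrolled

Atomic conditions:
  systolic BP ≥ 97 mmHg: 185 ≥ 97 is true
  informed consent signed: yes → true
  age ≥ 36 years: 70 ≥ 36 is true
  current smoker: yes → true
  BMI ≥ 16.5: 17.3 ≥ 16.5 is true
  years since diagnosis ≥ 31 years: 25 ≥ 31 is false
  prior myocardial infarction: no → false
  pregnant: yes → true
  on anticoagulants: no → false
  eGFR < 45 mL/min: 52 < 45 is false
  enrolling site = D: E == D is false
  allergy to study drug: yes → true
  HbA1c ≥ 5.8%: 5 ≥ 5.8 is false
  eGFR ≥ 70 mL/min: 52 ≥ 70 is false
  NOT informed consent signed: yes → false
  BMI between 14.5 and 17.9: 17.3 in [14.5, 17.9] is true
  BMI > 43.8: 17.3 > 43.8 is false
  eGFR < 77 mL/min: 52 < 77 is true
Combine:
[1.1] true AND true = true
[1.2.1] true OR true = true
[1.2] NOT true = false
[1.3] true AND false = false
[1] exactly-one(true, false, false) = true
[2.1.1] false AND true AND false = false
[2.1.2.1] false OR false OR true = true
[2.1.2] NOT true = false
[2.1] false OR false = false
[2] NOT false = true
[3.1] false OR false OR true = true
[3.2.1] false AND true = false
[3.2.2] exactly-one(false, true) = true
[3.2] false OR true = true
[3] true AND true = true
[4] false → true (antecedent false ⇒ implication holds) = true
[root] true AND true AND true AND true = true
Overall: true → enrolled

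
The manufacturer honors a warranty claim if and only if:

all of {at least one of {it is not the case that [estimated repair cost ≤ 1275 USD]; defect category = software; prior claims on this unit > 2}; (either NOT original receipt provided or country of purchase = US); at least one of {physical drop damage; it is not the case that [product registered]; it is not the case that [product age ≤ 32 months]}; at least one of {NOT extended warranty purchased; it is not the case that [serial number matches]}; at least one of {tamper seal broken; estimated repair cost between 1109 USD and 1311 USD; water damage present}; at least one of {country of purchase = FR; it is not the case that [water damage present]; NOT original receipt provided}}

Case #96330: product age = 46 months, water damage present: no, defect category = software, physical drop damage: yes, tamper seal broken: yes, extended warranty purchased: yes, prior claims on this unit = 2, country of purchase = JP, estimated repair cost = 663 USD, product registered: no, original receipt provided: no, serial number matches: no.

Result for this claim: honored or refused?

Honored

Atomic conditions:
  estimated repair cost ≤ 1275 USD: 663 ≤ 1275 is true
  defect category = software: software == software is true
  prior claims on this unit > 2: 2 > 2 is false
  NOT original receipt provided: no → true
  country of purchase = US: JP == US is false
  physical drop damage: yes → true
  product registered: no → false
  product age ≤ 32 months: 46 ≤ 32 is false
  NOT extended warranty purchased: yes → false
  serial number matches: no → false
  tamper seal broken: yes → true
  estimated repair cost between 1109 USD and 1311 USD: 663 in [1109, 1311] is false
  water damage present: no → false
  country of purchase = FR: JP == FR is false
Combine:
[1.1] NOT true = false
[1] false OR true OR false = true
[2] true OR false = true
[3.2] NOT false = true
[3.3] NOT false = true
[3] true OR true OR true = true
[4.2] NOT false = true
[4] false OR true = true
[5] true OR false OR false = true
[6.2] NOT false = true
[6] false OR true OR true = true
[root] true AND true AND true AND true AND true AND true = true
Overall: true → honored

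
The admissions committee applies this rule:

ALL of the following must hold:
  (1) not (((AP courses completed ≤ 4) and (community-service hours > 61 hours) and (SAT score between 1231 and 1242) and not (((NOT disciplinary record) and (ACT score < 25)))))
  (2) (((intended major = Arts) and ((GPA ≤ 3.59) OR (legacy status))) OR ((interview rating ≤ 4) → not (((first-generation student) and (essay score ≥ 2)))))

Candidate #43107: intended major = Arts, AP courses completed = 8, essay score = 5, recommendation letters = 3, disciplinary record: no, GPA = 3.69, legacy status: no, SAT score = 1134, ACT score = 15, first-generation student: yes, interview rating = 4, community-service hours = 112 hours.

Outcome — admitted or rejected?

Rejected

Atomic conditions:
  AP courses completed ≤ 4: 8 ≤ 4 is false
  community-service hours > 61 hours: 112 > 61 is true
  SAT score between 1231 and 1242: 1134 in [1231, 1242] is false
  NOT disciplinary record: no → true
  ACT score < 25: 15 < 25 is true
  intended major = Arts: Arts == Arts is true
  GPA ≤ 3.59: 3.69 ≤ 3.59 is false
  legacy status: no → false
  interview rating ≤ 4: 4 ≤ 4 is true
  first-generation student: yes → true
  essay score ≥ 2: 5 ≥ 2 is true
Combine:
[1.1.4.1] true AND true = true
[1.1.4] NOT true = false
[1.1] false AND true AND false AND false = false
[1] NOT false = true
[2.1.2] false OR false = false
[2.1] true AND false = false
[2.2.2.1] true AND true = true
[2.2.2] NOT true = false
[2.2] true → false = false
[2] false OR false = false
[root] true AND false = false
Overall: false → rejected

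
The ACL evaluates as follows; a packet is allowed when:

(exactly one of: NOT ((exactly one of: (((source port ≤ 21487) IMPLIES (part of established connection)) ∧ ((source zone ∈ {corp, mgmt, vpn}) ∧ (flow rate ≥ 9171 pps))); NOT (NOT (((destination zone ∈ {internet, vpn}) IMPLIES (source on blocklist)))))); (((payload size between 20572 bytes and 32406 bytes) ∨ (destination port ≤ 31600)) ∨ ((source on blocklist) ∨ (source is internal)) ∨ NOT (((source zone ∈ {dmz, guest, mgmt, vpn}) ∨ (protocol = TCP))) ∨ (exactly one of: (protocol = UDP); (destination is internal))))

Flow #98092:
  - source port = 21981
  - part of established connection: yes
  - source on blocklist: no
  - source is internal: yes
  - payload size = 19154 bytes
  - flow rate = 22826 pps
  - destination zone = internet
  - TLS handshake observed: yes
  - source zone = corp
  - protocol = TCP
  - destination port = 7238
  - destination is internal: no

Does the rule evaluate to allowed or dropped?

Atomic conditions:
  source port ≤ 21487: 21981 ≤ 21487 is false
  part of established connection: yes → true
  source zone ∈ {corp, mgmt, vpn}: corp is in the set → true
  flow rate ≥ 9171 pps: 22826 ≥ 9171 is true
  destination zone ∈ {internet, vpn}: internet is in the set → true
  source on blocklist: no → false
  payload size between 20572 bytes and 32406 bytes: 19154 in [20572, 32406] is false
  destination port ≤ 31600: 7238 ≤ 31600 is true
  source is internal: yes → true
  source zone ∈ {dmz, guest, mgmt, vpn}: corp is not in the set → false
  protocol = TCP: TCP == TCP is true
  protocol = UDP: TCP == UDP is false
  destination is internal: no → false
Combine:
[1.1.1.1] false → true (antecedent false ⇒ implication holds) = true
[1.1.1.2] true AND true = true
[1.1.1] true AND true = true
[1.1.2.1.1] true → false = false
[1.1.2.1] NOT false = true
[1.1.2] NOT true = false
[1.1] exactly-one(true, false) = true
[1] NOT true = false
[2.1] false OR true = true
[2.2] false OR true = true
[2.3.1] false OR true = true
[2.3] NOT true = false
[2.4] exactly-one(false, false) = false
[2] true OR true OR false OR false = true
[root] exactly-one(false, true) = true
Overall: true → allowed

Allowed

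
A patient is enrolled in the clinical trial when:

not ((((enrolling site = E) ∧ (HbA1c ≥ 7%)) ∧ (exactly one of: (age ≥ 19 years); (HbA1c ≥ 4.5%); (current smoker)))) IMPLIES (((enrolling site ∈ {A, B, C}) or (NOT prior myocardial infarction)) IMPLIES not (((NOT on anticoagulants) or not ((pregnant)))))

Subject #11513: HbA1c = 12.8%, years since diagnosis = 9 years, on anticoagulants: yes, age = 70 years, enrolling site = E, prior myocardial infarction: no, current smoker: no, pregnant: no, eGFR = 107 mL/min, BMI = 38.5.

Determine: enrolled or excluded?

Excluded

Atomic conditions:
  enrolling site = E: E == E is true
  HbA1c ≥ 7%: 12.8 ≥ 7 is true
  age ≥ 19 years: 70 ≥ 19 is true
  HbA1c ≥ 4.5%: 12.8 ≥ 4.5 is true
  current smoker: no → false
  enrolling site ∈ {A, B, C}: E is not in the set → false
  NOT prior myocardial infarction: no → true
  NOT on anticoagulants: yes → false
  pregnant: no → false
Combine:
[1.1.1] true AND true = true
[1.1.2] exactly-one(true, true, false) = false
[1.1] true AND false = false
[1] NOT false = true
[2.1] false OR true = true
[2.2.1.2] NOT false = true
[2.2.1] false OR true = true
[2.2] NOT true = false
[2] true → false = false
[root] true → false = false
Overall: false → excluded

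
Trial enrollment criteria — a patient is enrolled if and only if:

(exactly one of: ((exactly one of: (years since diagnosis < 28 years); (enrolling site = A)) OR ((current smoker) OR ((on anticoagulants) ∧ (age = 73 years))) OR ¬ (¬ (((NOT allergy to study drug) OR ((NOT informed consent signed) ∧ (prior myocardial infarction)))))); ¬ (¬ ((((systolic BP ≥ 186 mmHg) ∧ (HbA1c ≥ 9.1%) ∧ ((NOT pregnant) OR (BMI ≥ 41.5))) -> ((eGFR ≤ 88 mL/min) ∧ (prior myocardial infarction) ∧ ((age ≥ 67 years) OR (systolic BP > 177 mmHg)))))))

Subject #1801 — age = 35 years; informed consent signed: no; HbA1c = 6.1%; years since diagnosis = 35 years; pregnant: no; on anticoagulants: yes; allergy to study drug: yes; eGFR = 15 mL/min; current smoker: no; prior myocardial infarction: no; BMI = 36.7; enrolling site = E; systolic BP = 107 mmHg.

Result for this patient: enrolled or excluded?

Enrolled

Atomic conditions:
  years since diagnosis < 28 years: 35 < 28 is false
  enrolling site = A: E == A is false
  current smoker: no → false
  on anticoagulants: yes → true
  age = 73 years: 35 == 73 is false
  NOT allergy to study drug: yes → false
  NOT informed consent signed: no → true
  prior myocardial infarction: no → false
  systolic BP ≥ 186 mmHg: 107 ≥ 186 is false
  HbA1c ≥ 9.1%: 6.1 ≥ 9.1 is false
  NOT pregnant: no → true
  BMI ≥ 41.5: 36.7 ≥ 41.5 is false
  eGFR ≤ 88 mL/min: 15 ≤ 88 is true
  age ≥ 67 years: 35 ≥ 67 is false
  systolic BP > 177 mmHg: 107 > 177 is false
Combine:
[1.1] exactly-one(false, false) = false
[1.2.2] true AND false = false
[1.2] false OR false = false
[1.3.1.1.2] true AND false = false
[1.3.1.1] false OR false = false
[1.3.1] NOT false = true
[1.3] NOT true = false
[1] false OR false OR false = false
[2.1.1.1.3] true OR false = true
[2.1.1.1] false AND false AND true = false
[2.1.1.2.3] false OR false = false
[2.1.1.2] true AND false AND false = false
[2.1.1] false → false (antecedent false ⇒ implication holds) = true
[2.1] NOT true = false
[2] NOT false = true
[root] exactly-one(false, true) = true
Overall: true → enrolled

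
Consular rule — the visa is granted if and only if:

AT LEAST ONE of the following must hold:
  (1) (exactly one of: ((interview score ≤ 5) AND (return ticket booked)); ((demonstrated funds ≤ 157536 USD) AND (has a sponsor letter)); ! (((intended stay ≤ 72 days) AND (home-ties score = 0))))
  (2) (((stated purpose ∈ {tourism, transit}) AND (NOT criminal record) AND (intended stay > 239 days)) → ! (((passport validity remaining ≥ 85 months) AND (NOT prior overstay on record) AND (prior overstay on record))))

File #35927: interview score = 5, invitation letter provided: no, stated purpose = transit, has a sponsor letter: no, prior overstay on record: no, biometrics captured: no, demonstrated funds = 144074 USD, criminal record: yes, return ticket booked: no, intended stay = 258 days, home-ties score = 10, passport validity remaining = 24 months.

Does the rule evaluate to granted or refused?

Atomic conditions:
  interview score ≤ 5: 5 ≤ 5 is true
  return ticket booked: no → false
  demonstrated funds ≤ 157536 USD: 144074 ≤ 157536 is true
  has a sponsor letter: no → false
  intended stay ≤ 72 days: 258 ≤ 72 is false
  home-ties score = 0: 10 == 0 is false
  stated purpose ∈ {tourism, transit}: transit is in the set → true
  NOT criminal record: yes → false
  intended stay > 239 days: 258 > 239 is true
  passport validity remaining ≥ 85 months: 24 ≥ 85 is false
  NOT prior overstay on record: no → true
  prior overstay on record: no → false
Combine:
[1.1] true AND false = false
[1.2] true AND false = false
[1.3.1] false AND false = false
[1.3] NOT false = true
[1] exactly-one(false, false, true) = true
[2.1] true AND false AND true = false
[2.2.1] false AND true AND false = false
[2.2] NOT false = true
[2] false → true (antecedent false ⇒ implication holds) = true
[root] true OR true = true
Overall: true → granted

Granted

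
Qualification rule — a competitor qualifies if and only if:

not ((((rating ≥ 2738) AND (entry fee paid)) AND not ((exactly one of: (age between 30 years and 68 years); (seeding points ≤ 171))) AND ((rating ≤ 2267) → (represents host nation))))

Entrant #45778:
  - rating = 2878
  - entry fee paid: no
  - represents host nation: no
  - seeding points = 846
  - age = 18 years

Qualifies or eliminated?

Atomic conditions:
  rating ≥ 2738: 2878 ≥ 2738 is true
  entry fee paid: no → false
  age between 30 years and 68 years: 18 in [30, 68] is false
  seeding points ≤ 171: 846 ≤ 171 is false
  rating ≤ 2267: 2878 ≤ 2267 is false
  represents host nation: no → false
Combine:
[1.1] true AND false = false
[1.2.1] exactly-one(false, false) = false
[1.2] NOT false = true
[1.3] false → false (antecedent false ⇒ implication holds) = true
[1] false AND true AND true = false
[root] NOT false = true
Overall: true → qualifies

Qualifies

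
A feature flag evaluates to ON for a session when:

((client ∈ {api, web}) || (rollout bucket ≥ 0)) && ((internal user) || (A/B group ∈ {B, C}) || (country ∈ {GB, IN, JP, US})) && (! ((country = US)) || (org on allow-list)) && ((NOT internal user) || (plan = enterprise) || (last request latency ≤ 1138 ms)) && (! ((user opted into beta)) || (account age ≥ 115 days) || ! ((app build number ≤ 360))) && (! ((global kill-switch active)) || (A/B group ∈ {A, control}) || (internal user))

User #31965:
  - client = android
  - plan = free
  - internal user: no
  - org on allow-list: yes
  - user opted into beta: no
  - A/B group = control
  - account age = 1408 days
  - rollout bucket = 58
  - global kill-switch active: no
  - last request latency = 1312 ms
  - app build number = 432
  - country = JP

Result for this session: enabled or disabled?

Enabled

Atomic conditions:
  client ∈ {api, web}: android is not in the set → false
  rollout bucket ≥ 0: 58 ≥ 0 is true
  internal user: no → false
  A/B group ∈ {B, C}: control is not in the set → false
  country ∈ {GB, IN, JP, US}: JP is in the set → true
  country = US: JP == US is false
  org on allow-list: yes → true
  NOT internal user: no → true
  plan = enterprise: free == enterprise is false
  last request latency ≤ 1138 ms: 1312 ≤ 1138 is false
  user opted into beta: no → false
  account age ≥ 115 days: 1408 ≥ 115 is true
  app build number ≤ 360: 432 ≤ 360 is false
  global kill-switch active: no → false
  A/B group ∈ {A, control}: control is in the set → true
Combine:
[1] false OR true = true
[2] false OR false OR true = true
[3.1] NOT false = true
[3] true OR true = true
[4] true OR false OR false = true
[5.1] NOT false = true
[5.3] NOT false = true
[5] true OR true OR true = true
[6.1] NOT false = true
[6] true OR true OR false = true
[root] true AND true AND true AND true AND true AND true = true
Overall: true → enabled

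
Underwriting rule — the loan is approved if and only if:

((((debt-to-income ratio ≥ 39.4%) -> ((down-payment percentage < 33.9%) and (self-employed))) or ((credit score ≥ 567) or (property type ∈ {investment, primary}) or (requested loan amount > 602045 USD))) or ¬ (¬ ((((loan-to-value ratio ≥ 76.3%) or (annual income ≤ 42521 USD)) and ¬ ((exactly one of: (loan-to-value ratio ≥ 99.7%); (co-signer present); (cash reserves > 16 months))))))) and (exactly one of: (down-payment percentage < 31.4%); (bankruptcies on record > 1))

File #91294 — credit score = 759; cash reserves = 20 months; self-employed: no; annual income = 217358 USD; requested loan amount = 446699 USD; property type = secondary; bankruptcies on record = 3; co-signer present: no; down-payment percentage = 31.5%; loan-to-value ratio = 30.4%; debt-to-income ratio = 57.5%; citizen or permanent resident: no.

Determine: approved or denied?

Atomic conditions:
  debt-to-income ratio ≥ 39.4%: 57.5 ≥ 39.4 is true
  down-payment percentage < 33.9%: 31.5 < 33.9 is true
  self-employed: no → false
  credit score ≥ 567: 759 ≥ 567 is true
  property type ∈ {investment, primary}: secondary is not in the set → false
  requested loan amount > 602045 USD: 446699 > 602045 is false
  loan-to-value ratio ≥ 76.3%: 30.4 ≥ 76.3 is false
  annual income ≤ 42521 USD: 217358 ≤ 42521 is false
  loan-to-value ratio ≥ 99.7%: 30.4 ≥ 99.7 is false
  co-signer present: no → false
  cash reserves > 16 months: 20 > 16 is true
  down-payment percentage < 31.4%: 31.5 < 31.4 is false
  bankruptcies on record > 1: 3 > 1 is true
Combine:
[1.1.1.2] true AND false = false
[1.1.1] true → false = false
[1.1.2] true OR false OR false = true
[1.1] false OR true = true
[1.2.1.1.1] false OR false = false
[1.2.1.1.2.1] exactly-one(false, false, true) = true
[1.2.1.1.2] NOT true = false
[1.2.1.1] false AND false = false
[1.2.1] NOT false = true
[1.2] NOT true = false
[1] true OR false = true
[2] exactly-one(false, true) = true
[root] true AND true = true
Overall: true → approved

Approved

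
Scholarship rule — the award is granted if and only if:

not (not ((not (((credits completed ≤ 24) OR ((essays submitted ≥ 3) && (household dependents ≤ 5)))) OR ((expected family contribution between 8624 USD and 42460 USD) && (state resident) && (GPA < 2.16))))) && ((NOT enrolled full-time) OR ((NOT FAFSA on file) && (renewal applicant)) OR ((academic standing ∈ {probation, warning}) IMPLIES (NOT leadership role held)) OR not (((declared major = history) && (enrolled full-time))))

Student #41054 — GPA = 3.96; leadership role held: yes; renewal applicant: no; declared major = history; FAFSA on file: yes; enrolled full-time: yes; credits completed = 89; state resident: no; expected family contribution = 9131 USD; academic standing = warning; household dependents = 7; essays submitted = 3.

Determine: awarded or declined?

Atomic conditions:
  credits completed ≤ 24: 89 ≤ 24 is false
  essays submitted ≥ 3: 3 ≥ 3 is true
  household dependents ≤ 5: 7 ≤ 5 is false
  expected family contribution between 8624 USD and 42460 USD: 9131 in [8624, 42460] is true
  state resident: no → false
  GPA < 2.16: 3.96 < 2.16 is false
  NOT enrolled full-time: yes → false
  NOT FAFSA on file: yes → false
  renewal applicant: no → false
  academic standing ∈ {probation, warning}: warning is in the set → true
  NOT leadership role held: yes → false
  declared major = history: history == history is true
  enrolled full-time: yes → true
Combine:
[1.1.1.1.1.2] true AND false = false
[1.1.1.1.1] false OR false = false
[1.1.1.1] NOT false = true
[1.1.1.2] true AND false AND false = false
[1.1.1] true OR false = true
[1.1] NOT true = false
[1] NOT false = true
[2.2] false AND false = false
[2.3] true → false = false
[2.4.1] true AND true = true
[2.4] NOT true = false
[2] false OR false OR false OR false = false
[root] true AND false = false
Overall: false → declined

Declined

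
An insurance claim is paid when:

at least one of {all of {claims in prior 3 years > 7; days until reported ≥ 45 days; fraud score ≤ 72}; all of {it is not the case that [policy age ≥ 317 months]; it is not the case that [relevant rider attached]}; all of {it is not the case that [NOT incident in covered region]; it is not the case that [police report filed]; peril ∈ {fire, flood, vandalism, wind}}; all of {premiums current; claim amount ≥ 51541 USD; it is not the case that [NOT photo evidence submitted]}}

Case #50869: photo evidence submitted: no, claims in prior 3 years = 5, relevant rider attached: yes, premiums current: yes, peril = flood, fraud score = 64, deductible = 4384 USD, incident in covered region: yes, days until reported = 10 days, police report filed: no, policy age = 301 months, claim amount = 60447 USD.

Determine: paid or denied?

Paid

Atomic conditions:
  claims in prior 3 years > 7: 5 > 7 is false
  days until reported ≥ 45 days: 10 ≥ 45 is false
  fraud score ≤ 72: 64 ≤ 72 is true
  policy age ≥ 317 months: 301 ≥ 317 is false
  relevant rider attached: yes → true
  NOT incident in covered region: yes → false
  police report filed: no → false
  peril ∈ {fire, flood, vandalism, wind}: flood is in the set → true
  premiums current: yes → true
  claim amount ≥ 51541 USD: 60447 ≥ 51541 is true
  NOT photo evidence submitted: no → true
Combine:
[1] false AND false AND true = false
[2.1] NOT false = true
[2.2] NOT true = false
[2] true AND false = false
[3.1] NOT false = true
[3.2] NOT false = true
[3] true AND true AND true = true
[4.3] NOT true = false
[4] true AND true AND false = false
[root] false OR false OR true OR false = true
Overall: true → paid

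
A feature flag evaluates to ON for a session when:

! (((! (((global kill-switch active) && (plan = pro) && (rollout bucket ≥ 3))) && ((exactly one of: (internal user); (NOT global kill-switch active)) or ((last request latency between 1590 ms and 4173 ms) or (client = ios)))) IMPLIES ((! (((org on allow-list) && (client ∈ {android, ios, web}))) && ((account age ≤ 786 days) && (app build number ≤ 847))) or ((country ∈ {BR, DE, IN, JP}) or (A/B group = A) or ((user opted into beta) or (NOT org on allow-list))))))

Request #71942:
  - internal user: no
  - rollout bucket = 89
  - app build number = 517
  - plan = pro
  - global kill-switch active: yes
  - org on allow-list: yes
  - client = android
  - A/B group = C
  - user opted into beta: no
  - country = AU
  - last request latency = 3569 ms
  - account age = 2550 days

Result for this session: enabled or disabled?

Atomic conditions:
  global kill-switch active: yes → true
  plan = pro: pro == pro is true
  rollout bucket ≥ 3: 89 ≥ 3 is true
  internal user: no → false
  NOT global kill-switch active: yes → false
  last request latency between 1590 ms and 4173 ms: 3569 in [1590, 4173] is true
  client = ios: android == ios is false
  org on allow-list: yes → true
  client ∈ {android, ios, web}: android is in the set → true
  account age ≤ 786 days: 2550 ≤ 786 is false
  app build number ≤ 847: 517 ≤ 847 is true
  country ∈ {BR, DE, IN, JP}: AU is not in the set → false
  A/B group = A: C == A is false
  user opted into beta: no → false
  NOT org on allow-list: yes → false
Combine:
[1.1.1.1] true AND true AND true = true
[1.1.1] NOT true = false
[1.1.2.1] exactly-one(false, false) = false
[1.1.2.2] true OR false = true
[1.1.2] false OR true = true
[1.1] false AND true = false
[1.2.1.1.1] true AND true = true
[1.2.1.1] NOT true = false
[1.2.1.2] false AND true = false
[1.2.1] false AND false = false
[1.2.2.3] false OR false = false
[1.2.2] false OR false OR false = false
[1.2] false OR false = false
[1] false → false (antecedent false ⇒ implication holds) = true
[root] NOT true = false
Overall: false → disabled

Disabled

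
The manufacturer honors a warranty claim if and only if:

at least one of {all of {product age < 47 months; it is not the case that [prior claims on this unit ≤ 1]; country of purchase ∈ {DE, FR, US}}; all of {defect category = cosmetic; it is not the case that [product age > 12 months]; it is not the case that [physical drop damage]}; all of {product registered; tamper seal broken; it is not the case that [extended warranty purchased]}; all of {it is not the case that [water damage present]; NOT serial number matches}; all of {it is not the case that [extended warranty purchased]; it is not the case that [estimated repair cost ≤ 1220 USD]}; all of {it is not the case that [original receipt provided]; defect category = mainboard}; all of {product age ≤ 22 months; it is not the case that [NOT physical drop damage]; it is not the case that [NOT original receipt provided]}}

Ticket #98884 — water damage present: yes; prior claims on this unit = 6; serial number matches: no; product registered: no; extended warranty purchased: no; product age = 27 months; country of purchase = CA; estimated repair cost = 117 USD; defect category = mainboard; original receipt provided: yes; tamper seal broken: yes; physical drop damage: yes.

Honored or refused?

Refused

Atomic conditions:
  product age < 47 months: 27 < 47 is true
  prior claims on this unit ≤ 1: 6 ≤ 1 is false
  country of purchase ∈ {DE, FR, US}: CA is not in the set → false
  defect category = cosmetic: mainboard == cosmetic is false
  product age > 12 months: 27 > 12 is true
  physical drop damage: yes → true
  product registered: no → false
  tamper seal broken: yes → true
  extended warranty purchased: no → false
  water damage present: yes → true
  NOT serial number matches: no → true
  estimated repair cost ≤ 1220 USD: 117 ≤ 1220 is true
  original receipt provided: yes → true
  defect category = mainboard: mainboard == mainboard is true
  product age ≤ 22 months: 27 ≤ 22 is false
  NOT physical drop damage: yes → false
  NOT original receipt provided: yes → false
Combine:
[1.2] NOT false = true
[1] true AND true AND false = false
[2.2] NOT true = false
[2.3] NOT true = false
[2] false AND false AND false = false
[3.3] NOT false = true
[3] false AND true AND true = false
[4.1] NOT true = false
[4] false AND true = false
[5.1] NOT false = true
[5.2] NOT true = false
[5] true AND false = false
[6.1] NOT true = false
[6] false AND true = false
[7.2] NOT false = true
[7.3] NOT false = true
[7] false AND true AND true = false
[root] false OR false OR false OR false OR false OR false OR false = false
Overall: false → refused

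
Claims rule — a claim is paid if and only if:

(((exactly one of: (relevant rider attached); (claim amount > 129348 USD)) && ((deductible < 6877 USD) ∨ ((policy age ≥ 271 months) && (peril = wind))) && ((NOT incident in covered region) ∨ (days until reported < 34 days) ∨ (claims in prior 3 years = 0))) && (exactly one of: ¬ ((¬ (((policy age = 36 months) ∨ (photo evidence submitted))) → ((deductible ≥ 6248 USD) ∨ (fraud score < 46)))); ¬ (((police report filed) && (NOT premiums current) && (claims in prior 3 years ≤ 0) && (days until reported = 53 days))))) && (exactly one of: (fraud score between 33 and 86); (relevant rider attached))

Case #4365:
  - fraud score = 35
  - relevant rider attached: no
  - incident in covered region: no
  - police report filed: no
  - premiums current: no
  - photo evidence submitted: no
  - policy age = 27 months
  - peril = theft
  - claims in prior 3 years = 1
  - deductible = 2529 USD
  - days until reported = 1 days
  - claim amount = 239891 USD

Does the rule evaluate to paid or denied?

Atomic conditions:
  relevant rider attached: no → false
  claim amount > 129348 USD: 239891 > 129348 is true
  deductible < 6877 USD: 2529 < 6877 is true
  policy age ≥ 271 months: 27 ≥ 271 is false
  peril = wind: theft == wind is false
  NOT incident in covered region: no → true
  days until reported < 34 days: 1 < 34 is true
  claims in prior 3 years = 0: 1 == 0 is false
  policy age = 36 months: 27 == 36 is false
  photo evidence submitted: no → false
  deductible ≥ 6248 USD: 2529 ≥ 6248 is false
  fraud score < 46: 35 < 46 is true
  police report filed: no → false
  NOT premiums current: no → true
  claims in prior 3 years ≤ 0: 1 ≤ 0 is false
  days until reported = 53 days: 1 == 53 is false
  fraud score between 33 and 86: 35 in [33, 86] is true
Combine:
[1.1.1] exactly-one(false, true) = true
[1.1.2.2] false AND false = false
[1.1.2] true OR false = true
[1.1.3] true OR true OR false = true
[1.1] true AND true AND true = true
[1.2.1.1.1.1] false OR false = false
[1.2.1.1.1] NOT false = true
[1.2.1.1.2] false OR true = true
[1.2.1.1] true → true = true
[1.2.1] NOT true = false
[1.2.2.1] false AND true AND false AND false = false
[1.2.2] NOT false = true
[1.2] exactly-one(false, true) = true
[1] true AND true = true
[2] exactly-one(true, false) = true
[root] true AND true = true
Overall: true → paid

Paid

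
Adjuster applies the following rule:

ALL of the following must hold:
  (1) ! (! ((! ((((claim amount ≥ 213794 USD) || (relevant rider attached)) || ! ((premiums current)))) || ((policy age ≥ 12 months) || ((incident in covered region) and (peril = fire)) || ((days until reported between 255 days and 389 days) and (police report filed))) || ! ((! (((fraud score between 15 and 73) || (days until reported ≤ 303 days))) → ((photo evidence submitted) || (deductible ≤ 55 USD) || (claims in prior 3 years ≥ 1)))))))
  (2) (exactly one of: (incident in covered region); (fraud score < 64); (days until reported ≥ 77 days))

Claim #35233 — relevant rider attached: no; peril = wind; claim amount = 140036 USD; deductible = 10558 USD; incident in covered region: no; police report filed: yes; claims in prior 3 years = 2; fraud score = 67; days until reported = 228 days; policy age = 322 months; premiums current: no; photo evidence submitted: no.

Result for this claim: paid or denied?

Atomic conditions:
  claim amount ≥ 213794 USD: 140036 ≥ 213794 is false
  relevant rider attached: no → false
  premiums current: no → false
  policy age ≥ 12 months: 322 ≥ 12 is true
  incident in covered region: no → false
  peril = fire: wind == fire is false
  days until reported between 255 days and 389 days: 228 in [255, 389] is false
  police report filed: yes → true
  fraud score between 15 and 73: 67 in [15, 73] is true
  days until reported ≤ 303 days: 228 ≤ 303 is true
  photo evidence submitted: no → false
  deductible ≤ 55 USD: 10558 ≤ 55 is false
  claims in prior 3 years ≥ 1: 2 ≥ 1 is true
  fraud score < 64: 67 < 64 is false
  days until reported ≥ 77 days: 228 ≥ 77 is true
Combine:
[1.1.1.1.1.1] false OR false = false
[1.1.1.1.1.2] NOT false = true
[1.1.1.1.1] false OR true = true
[1.1.1.1] NOT true = false
[1.1.1.2.2] false AND false = false
[1.1.1.2.3] false AND true = false
[1.1.1.2] true OR false OR false = true
[1.1.1.3.1.1.1] true OR true = true
[1.1.1.3.1.1] NOT true = false
[1.1.1.3.1.2] false OR false OR true = true
[1.1.1.3.1] false → true (antecedent false ⇒ implication holds) = true
[1.1.1.3] NOT true = false
[1.1.1] false OR true OR false = true
[1.1] NOT true = false
[1] NOT false = true
[2] exactly-one(false, false, true) = true
[root] true AND true = true
Overall: true → paid

Paid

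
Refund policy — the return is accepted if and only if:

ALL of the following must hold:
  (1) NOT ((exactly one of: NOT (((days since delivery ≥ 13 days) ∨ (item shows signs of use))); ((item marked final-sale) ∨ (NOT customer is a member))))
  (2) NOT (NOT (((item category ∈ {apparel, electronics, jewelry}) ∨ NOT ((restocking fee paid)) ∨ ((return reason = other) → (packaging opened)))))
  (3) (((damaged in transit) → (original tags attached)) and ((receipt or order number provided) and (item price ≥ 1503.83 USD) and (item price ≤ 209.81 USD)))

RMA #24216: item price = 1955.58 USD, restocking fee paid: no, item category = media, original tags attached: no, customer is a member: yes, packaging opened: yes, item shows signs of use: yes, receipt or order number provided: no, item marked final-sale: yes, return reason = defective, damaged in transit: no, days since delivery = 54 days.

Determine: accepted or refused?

Atomic conditions:
  days since delivery ≥ 13 days: 54 ≥ 13 is true
  item shows signs of use: yes → true
  item marked final-sale: yes → true
  NOT customer is a member: yes → false
  item category ∈ {apparel, electronics, jewelry}: media is not in the set → false
  restocking fee paid: no → false
  return reason = other: defective == other is false
  packaging opened: yes → true
  damaged in transit: no → false
  original tags attached: no → false
  receipt or order number provided: no → false
  item price ≥ 1503.83 USD: 1955.58 ≥ 1503.83 is true
  item price ≤ 209.81 USD: 1955.58 ≤ 209.81 is false
Combine:
[1.1.1.1] true OR true = true
[1.1.1] NOT true = false
[1.1.2] true OR false = true
[1.1] exactly-one(false, true) = true
[1] NOT true = false
[2.1.1.2] NOT false = true
[2.1.1.3] false → true (antecedent false ⇒ implication holds) = true
[2.1.1] false OR true OR true = true
[2.1] NOT true = false
[2] NOT false = true
[3.1] false → false (antecedent false ⇒ implication holds) = true
[3.2] false AND true AND false = false
[3] true AND false = false
[root] false AND true AND false = false
Overall: false → refused

Refused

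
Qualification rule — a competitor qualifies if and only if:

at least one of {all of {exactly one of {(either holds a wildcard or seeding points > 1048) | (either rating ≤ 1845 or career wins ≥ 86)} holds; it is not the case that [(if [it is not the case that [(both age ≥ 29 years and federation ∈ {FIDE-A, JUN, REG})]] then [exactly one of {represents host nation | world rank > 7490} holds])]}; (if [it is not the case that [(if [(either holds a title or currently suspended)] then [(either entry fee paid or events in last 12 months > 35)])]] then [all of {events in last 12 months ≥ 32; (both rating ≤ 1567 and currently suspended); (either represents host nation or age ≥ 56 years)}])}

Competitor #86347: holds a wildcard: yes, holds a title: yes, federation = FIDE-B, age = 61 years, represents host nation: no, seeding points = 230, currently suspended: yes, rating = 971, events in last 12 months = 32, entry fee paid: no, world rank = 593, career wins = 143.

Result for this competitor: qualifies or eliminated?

Qualifies

Atomic conditions:
  holds a wildcard: yes → true
  seeding points > 1048: 230 > 1048 is false
  rating ≤ 1845: 971 ≤ 1845 is true
  career wins ≥ 86: 143 ≥ 86 is true
  age ≥ 29 years: 61 ≥ 29 is true
  federation ∈ {FIDE-A, JUN, REG}: FIDE-B is not in the set → false
  represents host nation: no → false
  world rank > 7490: 593 > 7490 is false
  holds a title: yes → true
  currently suspended: yes → true
  entry fee paid: no → false
  events in last 12 months > 35: 32 > 35 is false
  events in last 12 months ≥ 32: 32 ≥ 32 is true
  rating ≤ 1567: 971 ≤ 1567 is true
  age ≥ 56 years: 61 ≥ 56 is true
Combine:
[1.1.1] true OR false = true
[1.1.2] true OR true = true
[1.1] exactly-one(true, true) = false
[1.2.1.1.1] true AND false = false
[1.2.1.1] NOT false = true
[1.2.1.2] exactly-one(false, false) = false
[1.2.1] true → false = false
[1.2] NOT false = true
[1] false AND true = false
[2.1.1.1] true OR true = true
[2.1.1.2] false OR false = false
[2.1.1] true → false = false
[2.1] NOT false = true
[2.2.2] true AND true = true
[2.2.3] false OR true = true
[2.2] true AND true AND true = true
[2] true → true = true
[root] false OR true = true
Overall: true → qualifies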